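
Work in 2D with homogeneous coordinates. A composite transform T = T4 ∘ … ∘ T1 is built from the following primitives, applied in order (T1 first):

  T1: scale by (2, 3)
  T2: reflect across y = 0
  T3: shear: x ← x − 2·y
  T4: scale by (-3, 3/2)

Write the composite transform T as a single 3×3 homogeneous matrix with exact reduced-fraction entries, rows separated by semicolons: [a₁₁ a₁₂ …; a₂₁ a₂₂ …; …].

T1 = [2 0 0; 0 3 0; 0 0 1]
T2·T1 = [2 0 0; 0 -3 0; 0 0 1]
T3·…·T1 = [2 6 0; 0 -3 0; 0 0 1]
T4·…·T1 = [-6 -18 0; 0 -9/2 0; 0 0 1]

T = [-6 -18 0; 0 -9/2 0; 0 0 1]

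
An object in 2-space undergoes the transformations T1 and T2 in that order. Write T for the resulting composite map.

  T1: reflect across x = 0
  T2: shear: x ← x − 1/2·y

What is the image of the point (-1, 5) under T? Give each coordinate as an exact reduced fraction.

T1 reflect across x = 0: (-1, 5) → (1, 5)
T2 shear: x ← x − 1/2·y: (1, 5) → (-3/2, 5)

T(p) = (-3/2, 5)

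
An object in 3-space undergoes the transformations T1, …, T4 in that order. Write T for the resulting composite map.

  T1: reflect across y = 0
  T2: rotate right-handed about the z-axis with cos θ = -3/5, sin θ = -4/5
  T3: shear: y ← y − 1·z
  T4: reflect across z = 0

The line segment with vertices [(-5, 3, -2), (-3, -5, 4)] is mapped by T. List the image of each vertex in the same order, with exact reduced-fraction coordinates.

T1 reflect across y = 0: (-5, 3, -2) → (-5, -3, -2); (-3, -5, 4) → (-3, 5, 4)
T2 rotate right-handed about the z-axis with cos θ = -3/5, sin θ = -4/5: (-5, -3, -2) → (3/5, 29/5, -2); (-3, 5, 4) → (29/5, -3/5, 4)
T3 shear: y ← y − 1·z: (3/5, 29/5, -2) → (3/5, 39/5, -2); (29/5, -3/5, 4) → (29/5, -23/5, 4)
T4 reflect across z = 0: (3/5, 39/5, -2) → (3/5, 39/5, 2); (29/5, -23/5, 4) → (29/5, -23/5, -4)

image vertices: (3/5, 39/5, 2), (29/5, -23/5, -4)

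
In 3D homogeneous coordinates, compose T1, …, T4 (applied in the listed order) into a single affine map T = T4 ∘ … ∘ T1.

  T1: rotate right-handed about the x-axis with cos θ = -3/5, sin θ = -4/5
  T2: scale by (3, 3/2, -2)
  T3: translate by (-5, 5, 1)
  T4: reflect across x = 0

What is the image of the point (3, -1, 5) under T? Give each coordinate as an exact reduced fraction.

T1 rotate right-handed about the x-axis with cos θ = -3/5, sin θ = -4/5: (3, -1, 5) → (3, 23/5, -11/5)
T2 scale by (3, 3/2, -2): (3, 23/5, -11/5) → (9, 69/10, 22/5)
T3 translate by (-5, 5, 1): (9, 69/10, 22/5) → (4, 119/10, 27/5)
T4 reflect across x = 0: (4, 119/10, 27/5) → (-4, 119/10, 27/5)

T(p) = (-4, 119/10, 27/5)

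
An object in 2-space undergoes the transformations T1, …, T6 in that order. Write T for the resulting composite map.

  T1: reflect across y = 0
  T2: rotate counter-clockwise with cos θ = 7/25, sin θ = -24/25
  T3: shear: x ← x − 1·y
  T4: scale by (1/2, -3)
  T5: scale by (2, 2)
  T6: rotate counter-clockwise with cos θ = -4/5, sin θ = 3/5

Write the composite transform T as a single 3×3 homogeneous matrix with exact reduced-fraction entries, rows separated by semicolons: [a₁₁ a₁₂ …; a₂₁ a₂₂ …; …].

T = [-556/125 -58/125 0; -483/125 -219/125 0; 0 0 1]

T1 = [1 0 0; 0 -1 0; 0 0 1]
T2·T1 = [7/25 -24/25 0; -24/25 -7/25 0; 0 0 1]
T3·…·T1 = [31/25 -17/25 0; -24/25 -7/25 0; 0 0 1]
T4·…·T1 = [31/50 -17/50 0; 72/25 21/25 0; 0 0 1]
T5·…·T1 = [31/25 -17/25 0; 144/25 42/25 0; 0 0 1]
T6·…·T1 = [-556/125 -58/125 0; -483/125 -219/125 0; 0 0 1]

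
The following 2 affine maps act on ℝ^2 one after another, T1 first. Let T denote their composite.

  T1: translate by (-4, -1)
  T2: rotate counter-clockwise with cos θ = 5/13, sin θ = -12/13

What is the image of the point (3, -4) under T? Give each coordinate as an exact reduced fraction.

T(p) = (-5, -1)

T1 translate by (-4, -1): (3, -4) → (-1, -5)
T2 rotate counter-clockwise with cos θ = 5/13, sin θ = -12/13: (-1, -5) → (-5, -1)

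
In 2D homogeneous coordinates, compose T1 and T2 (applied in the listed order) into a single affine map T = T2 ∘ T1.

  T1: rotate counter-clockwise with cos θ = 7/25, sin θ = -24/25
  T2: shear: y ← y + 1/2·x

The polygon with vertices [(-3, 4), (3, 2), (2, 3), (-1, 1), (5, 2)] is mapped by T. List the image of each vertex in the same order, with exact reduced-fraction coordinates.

image vertices: (3, 11/2), (69/25, -47/50), (86/25, 16/25), (17/25, 79/50), (83/25, -129/50)

T1 rotate counter-clockwise with cos θ = 7/25, sin θ = -24/25: (-3, 4) → (3, 4); (3, 2) → (69/25, -58/25); (2, 3) → (86/25, -27/25); (-1, 1) → (17/25, 31/25); (5, 2) → (83/25, -106/25)
T2 shear: y ← y + 1/2·x: (3, 4) → (3, 11/2); (69/25, -58/25) → (69/25, -47/50); (86/25, -27/25) → (86/25, 16/25); (17/25, 31/25) → (17/25, 79/50); (83/25, -106/25) → (83/25, -129/50)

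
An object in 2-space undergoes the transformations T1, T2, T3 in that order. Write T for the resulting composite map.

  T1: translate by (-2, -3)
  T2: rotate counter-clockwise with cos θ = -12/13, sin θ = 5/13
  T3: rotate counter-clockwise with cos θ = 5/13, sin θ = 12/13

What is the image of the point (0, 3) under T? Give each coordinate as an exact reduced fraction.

T(p) = (240/169, 238/169)

T1 translate by (-2, -3): (0, 3) → (-2, 0)
T2 rotate counter-clockwise with cos θ = -12/13, sin θ = 5/13: (-2, 0) → (24/13, -10/13)
T3 rotate counter-clockwise with cos θ = 5/13, sin θ = 12/13: (24/13, -10/13) → (240/169, 238/169)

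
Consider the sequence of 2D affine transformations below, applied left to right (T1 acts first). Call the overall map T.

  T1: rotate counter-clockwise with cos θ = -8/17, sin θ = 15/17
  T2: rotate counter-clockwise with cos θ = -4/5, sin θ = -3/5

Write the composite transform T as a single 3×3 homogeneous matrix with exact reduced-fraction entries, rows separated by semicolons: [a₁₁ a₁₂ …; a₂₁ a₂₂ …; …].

T = [77/85 36/85 0; -36/85 77/85 0; 0 0 1]

T1 = [-8/17 -15/17 0; 15/17 -8/17 0; 0 0 1]
T2·T1 = [77/85 36/85 0; -36/85 77/85 0; 0 0 1]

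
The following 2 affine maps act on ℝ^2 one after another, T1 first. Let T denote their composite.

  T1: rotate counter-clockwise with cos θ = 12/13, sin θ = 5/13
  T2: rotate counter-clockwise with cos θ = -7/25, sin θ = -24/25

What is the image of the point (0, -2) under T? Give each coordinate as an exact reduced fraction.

T1 rotate counter-clockwise with cos θ = 12/13, sin θ = 5/13: (0, -2) → (10/13, -24/13)
T2 rotate counter-clockwise with cos θ = -7/25, sin θ = -24/25: (10/13, -24/13) → (-646/325, -72/325)

T(p) = (-646/325, -72/325)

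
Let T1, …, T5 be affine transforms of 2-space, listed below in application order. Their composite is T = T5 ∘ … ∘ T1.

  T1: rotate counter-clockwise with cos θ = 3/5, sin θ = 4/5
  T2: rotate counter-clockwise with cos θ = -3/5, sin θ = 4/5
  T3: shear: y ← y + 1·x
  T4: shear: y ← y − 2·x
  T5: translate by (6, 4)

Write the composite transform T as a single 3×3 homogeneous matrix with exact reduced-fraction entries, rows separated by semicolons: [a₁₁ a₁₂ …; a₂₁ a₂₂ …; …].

T1 = [3/5 -4/5 0; 4/5 3/5 0; 0 0 1]
T2·T1 = [-1 0 0; 0 -1 0; 0 0 1]
T3·…·T1 = [-1 0 0; -1 -1 0; 0 0 1]
T4·…·T1 = [-1 0 0; 1 -1 0; 0 0 1]
T5·…·T1 = [-1 0 6; 1 -1 4; 0 0 1]

T = [-1 0 6; 1 -1 4; 0 0 1]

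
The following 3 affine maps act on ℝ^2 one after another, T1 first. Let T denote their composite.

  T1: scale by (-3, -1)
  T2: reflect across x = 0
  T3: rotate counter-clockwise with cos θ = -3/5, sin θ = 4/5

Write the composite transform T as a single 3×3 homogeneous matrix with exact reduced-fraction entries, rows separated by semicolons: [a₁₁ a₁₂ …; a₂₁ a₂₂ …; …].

T1 = [-3 0 0; 0 -1 0; 0 0 1]
T2·T1 = [3 0 0; 0 -1 0; 0 0 1]
T3·…·T1 = [-9/5 4/5 0; 12/5 3/5 0; 0 0 1]

T = [-9/5 4/5 0; 12/5 3/5 0; 0 0 1]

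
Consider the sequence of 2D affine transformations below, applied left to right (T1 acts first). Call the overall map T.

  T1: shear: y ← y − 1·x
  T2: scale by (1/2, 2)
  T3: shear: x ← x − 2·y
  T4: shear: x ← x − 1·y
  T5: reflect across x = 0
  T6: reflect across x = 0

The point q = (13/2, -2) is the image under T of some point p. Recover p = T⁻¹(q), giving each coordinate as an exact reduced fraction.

p = (1, 0)

T1 = [1 0 0; -1 1 0; 0 0 1]
T2·T1 = [1/2 0 0; -2 2 0; 0 0 1]
T3·…·T1 = [9/2 -4 0; -2 2 0; 0 0 1]
T4·…·T1 = [13/2 -6 0; -2 2 0; 0 0 1]
T5·…·T1 = [-13/2 6 0; -2 2 0; 0 0 1]
T6·…·T1 = [13/2 -6 0; -2 2 0; 0 0 1]
det M = 1; M⁻¹ = [2 6 0; 2 13/2 0; 0 0 1]
M⁻¹ · (13/2, -2)ᵀ = (1, 0)ᵀ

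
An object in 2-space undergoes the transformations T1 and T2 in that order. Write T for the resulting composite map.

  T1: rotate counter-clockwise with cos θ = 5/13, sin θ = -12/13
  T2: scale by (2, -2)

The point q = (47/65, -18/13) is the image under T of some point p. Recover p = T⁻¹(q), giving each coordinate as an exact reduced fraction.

p = (-1/2, 3/5)

T1 = [5/13 12/13 0; -12/13 5/13 0; 0 0 1]
T2·T1 = [10/13 24/13 0; 24/13 -10/13 0; 0 0 1]
det M = -4; M⁻¹ = [5/26 6/13 0; 6/13 -5/26 0; 0 0 1]
M⁻¹ · (47/65, -18/13)ᵀ = (-1/2, 3/5)ᵀ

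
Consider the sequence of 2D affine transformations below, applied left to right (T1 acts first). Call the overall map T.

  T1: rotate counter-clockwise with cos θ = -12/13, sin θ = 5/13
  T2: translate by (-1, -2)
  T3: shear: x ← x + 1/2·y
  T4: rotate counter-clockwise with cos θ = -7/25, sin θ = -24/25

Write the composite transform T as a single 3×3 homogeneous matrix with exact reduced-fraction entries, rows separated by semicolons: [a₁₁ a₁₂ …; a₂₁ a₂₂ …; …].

T = [373/650 -211/325 -34/25; 193/325 348/325 62/25; 0 0 1]

T1 = [-12/13 -5/13 0; 5/13 -12/13 0; 0 0 1]
T2·T1 = [-12/13 -5/13 -1; 5/13 -12/13 -2; 0 0 1]
T3·…·T1 = [-19/26 -11/13 -2; 5/13 -12/13 -2; 0 0 1]
T4·…·T1 = [373/650 -211/325 -34/25; 193/325 348/325 62/25; 0 0 1]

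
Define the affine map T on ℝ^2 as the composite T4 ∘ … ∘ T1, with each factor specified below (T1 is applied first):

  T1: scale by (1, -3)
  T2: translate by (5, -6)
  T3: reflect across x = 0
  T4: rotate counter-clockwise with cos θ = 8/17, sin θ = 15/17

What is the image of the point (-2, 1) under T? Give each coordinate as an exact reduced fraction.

T(p) = (111/17, -117/17)

T1 scale by (1, -3): (-2, 1) → (-2, -3)
T2 translate by (5, -6): (-2, -3) → (3, -9)
T3 reflect across x = 0: (3, -9) → (-3, -9)
T4 rotate counter-clockwise with cos θ = 8/17, sin θ = 15/17: (-3, -9) → (111/17, -117/17)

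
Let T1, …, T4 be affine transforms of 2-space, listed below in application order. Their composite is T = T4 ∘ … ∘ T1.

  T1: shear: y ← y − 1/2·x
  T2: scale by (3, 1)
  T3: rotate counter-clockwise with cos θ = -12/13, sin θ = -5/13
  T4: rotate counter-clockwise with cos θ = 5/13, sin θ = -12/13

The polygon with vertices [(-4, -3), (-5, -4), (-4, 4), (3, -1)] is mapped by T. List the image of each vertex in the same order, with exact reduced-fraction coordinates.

T1 shear: y ← y − 1/2·x: (-4, -3) → (-4, -1); (-5, -4) → (-5, -3/2); (-4, 4) → (-4, 6); (3, -1) → (3, -5/2)
T2 scale by (3, 1): (-4, -1) → (-12, -1); (-5, -3/2) → (-15, -3/2); (-4, 6) → (-12, 6); (3, -5/2) → (9, -5/2)
T3 rotate counter-clockwise with cos θ = -12/13, sin θ = -5/13: (-12, -1) → (139/13, 72/13); (-15, -3/2) → (345/26, 93/13); (-12, 6) → (174/13, -12/13); (9, -5/2) → (-241/26, -15/13)
T4 rotate counter-clockwise with cos θ = 5/13, sin θ = -12/13: (139/13, 72/13) → (1559/169, -1308/169); (345/26, 93/13) → (3957/338, -1605/169); (174/13, -12/13) → (726/169, -2148/169); (-241/26, -15/13) → (-1565/338, 1371/169)

image vertices: (1559/169, -1308/169), (3957/338, -1605/169), (726/169, -2148/169), (-1565/338, 1371/169)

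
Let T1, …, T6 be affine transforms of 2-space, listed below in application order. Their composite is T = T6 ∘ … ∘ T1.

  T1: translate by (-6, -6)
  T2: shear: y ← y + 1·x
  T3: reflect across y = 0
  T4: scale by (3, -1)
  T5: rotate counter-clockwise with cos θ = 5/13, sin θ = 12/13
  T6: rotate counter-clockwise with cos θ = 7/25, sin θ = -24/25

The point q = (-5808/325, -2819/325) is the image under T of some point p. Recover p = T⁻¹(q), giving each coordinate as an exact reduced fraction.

T1 = [1 0 -6; 0 1 -6; 0 0 1]
T2·T1 = [1 0 -6; 1 1 -12; 0 0 1]
T3·…·T1 = [1 0 -6; -1 -1 12; 0 0 1]
T4·…·T1 = [3 0 -18; 1 1 -12; 0 0 1]
T5·…·T1 = [3/13 -12/13 54/13; 41/13 5/13 -276/13; 0 0 1]
T6·…·T1 = [201/65 36/325 -6246/325; 43/65 323/325 -3228/325; 0 0 1]
det M = 3; M⁻¹ = [323/975 -12/325 6; -43/195 67/65 6; 0 0 1]
M⁻¹ · (-5808/325, -2819/325)ᵀ = (2/5, 1)ᵀ

p = (2/5, 1)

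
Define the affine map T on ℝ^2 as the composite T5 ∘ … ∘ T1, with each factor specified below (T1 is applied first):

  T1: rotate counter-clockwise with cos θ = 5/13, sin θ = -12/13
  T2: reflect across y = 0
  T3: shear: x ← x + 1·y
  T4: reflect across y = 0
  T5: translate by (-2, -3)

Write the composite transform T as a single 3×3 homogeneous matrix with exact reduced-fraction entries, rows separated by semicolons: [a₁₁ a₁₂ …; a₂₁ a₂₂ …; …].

T1 = [5/13 12/13 0; -12/13 5/13 0; 0 0 1]
T2·T1 = [5/13 12/13 0; 12/13 -5/13 0; 0 0 1]
T3·…·T1 = [17/13 7/13 0; 12/13 -5/13 0; 0 0 1]
T4·…·T1 = [17/13 7/13 0; -12/13 5/13 0; 0 0 1]
T5·…·T1 = [17/13 7/13 -2; -12/13 5/13 -3; 0 0 1]

T = [17/13 7/13 -2; -12/13 5/13 -3; 0 0 1]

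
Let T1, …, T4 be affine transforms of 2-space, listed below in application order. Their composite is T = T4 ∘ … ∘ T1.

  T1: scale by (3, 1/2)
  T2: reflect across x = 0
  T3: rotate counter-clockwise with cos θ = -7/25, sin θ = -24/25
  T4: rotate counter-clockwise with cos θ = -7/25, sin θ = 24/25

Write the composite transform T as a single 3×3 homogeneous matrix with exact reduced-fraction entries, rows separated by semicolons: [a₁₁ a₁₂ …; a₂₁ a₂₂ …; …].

T = [-3 0 0; 0 1/2 0; 0 0 1]

T1 = [3 0 0; 0 1/2 0; 0 0 1]
T2·T1 = [-3 0 0; 0 1/2 0; 0 0 1]
T3·…·T1 = [21/25 12/25 0; 72/25 -7/50 0; 0 0 1]
T4·…·T1 = [-3 0 0; 0 1/2 0; 0 0 1]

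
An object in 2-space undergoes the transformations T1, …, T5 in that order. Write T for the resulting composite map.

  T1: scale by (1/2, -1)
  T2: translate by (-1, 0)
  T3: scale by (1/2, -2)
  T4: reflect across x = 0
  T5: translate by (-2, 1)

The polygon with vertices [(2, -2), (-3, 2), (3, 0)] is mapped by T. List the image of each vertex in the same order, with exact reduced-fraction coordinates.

T1 scale by (1/2, -1): (2, -2) → (1, 2); (-3, 2) → (-3/2, -2); (3, 0) → (3/2, 0)
T2 translate by (-1, 0): (1, 2) → (0, 2); (-3/2, -2) → (-5/2, -2); (3/2, 0) → (1/2, 0)
T3 scale by (1/2, -2): (0, 2) → (0, -4); (-5/2, -2) → (-5/4, 4); (1/2, 0) → (1/4, 0)
T4 reflect across x = 0: (0, -4) → (0, -4); (-5/4, 4) → (5/4, 4); (1/4, 0) → (-1/4, 0)
T5 translate by (-2, 1): (0, -4) → (-2, -3); (5/4, 4) → (-3/4, 5); (-1/4, 0) → (-9/4, 1)

image vertices: (-2, -3), (-3/4, 5), (-9/4, 1)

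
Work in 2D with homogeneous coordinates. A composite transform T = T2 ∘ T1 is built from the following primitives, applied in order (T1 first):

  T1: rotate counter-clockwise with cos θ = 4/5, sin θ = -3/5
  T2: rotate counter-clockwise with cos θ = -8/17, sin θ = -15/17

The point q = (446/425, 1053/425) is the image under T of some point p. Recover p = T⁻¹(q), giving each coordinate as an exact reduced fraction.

T1 = [4/5 3/5 0; -3/5 4/5 0; 0 0 1]
T2·T1 = [-77/85 36/85 0; -36/85 -77/85 0; 0 0 1]
det M = 1; M⁻¹ = [-77/85 -36/85 0; 36/85 -77/85 0; 0 0 1]
M⁻¹ · (446/425, 1053/425)ᵀ = (-2, -9/5)ᵀ

p = (-2, -9/5)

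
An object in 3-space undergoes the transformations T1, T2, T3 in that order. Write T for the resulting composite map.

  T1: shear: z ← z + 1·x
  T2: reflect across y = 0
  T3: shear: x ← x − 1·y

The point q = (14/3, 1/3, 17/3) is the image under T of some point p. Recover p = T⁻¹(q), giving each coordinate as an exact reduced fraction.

T1 = [1 0 0 0; 0 1 0 0; 1 0 1 0; 0 0 0 1]
T2·T1 = [1 0 0 0; 0 -1 0 0; 1 0 1 0; 0 0 0 1]
T3·…·T1 = [1 1 0 0; 0 -1 0 0; 1 0 1 0; 0 0 0 1]
det M = -1; M⁻¹ = [1 1 0 0; 0 -1 0 0; -1 -1 1 0; 0 0 0 1]
M⁻¹ · (14/3, 1/3, 17/3)ᵀ = (5, -1/3, 2/3)ᵀ

p = (5, -1/3, 2/3)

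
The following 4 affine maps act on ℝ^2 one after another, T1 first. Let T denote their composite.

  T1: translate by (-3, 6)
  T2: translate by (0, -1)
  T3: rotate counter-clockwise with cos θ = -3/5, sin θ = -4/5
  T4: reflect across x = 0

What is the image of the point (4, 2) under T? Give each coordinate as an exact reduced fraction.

T(p) = (-5, -5)

T1 translate by (-3, 6): (4, 2) → (1, 8)
T2 translate by (0, -1): (1, 8) → (1, 7)
T3 rotate counter-clockwise with cos θ = -3/5, sin θ = -4/5: (1, 7) → (5, -5)
T4 reflect across x = 0: (5, -5) → (-5, -5)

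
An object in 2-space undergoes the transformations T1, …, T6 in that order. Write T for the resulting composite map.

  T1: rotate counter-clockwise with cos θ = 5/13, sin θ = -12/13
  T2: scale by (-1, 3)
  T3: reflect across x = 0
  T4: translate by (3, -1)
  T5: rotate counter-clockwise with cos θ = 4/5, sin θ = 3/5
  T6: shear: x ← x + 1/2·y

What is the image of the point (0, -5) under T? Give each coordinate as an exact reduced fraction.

T(p) = (-11/26, -83/13)

T1 rotate counter-clockwise with cos θ = 5/13, sin θ = -12/13: (0, -5) → (-60/13, -25/13)
T2 scale by (-1, 3): (-60/13, -25/13) → (60/13, -75/13)
T3 reflect across x = 0: (60/13, -75/13) → (-60/13, -75/13)
T4 translate by (3, -1): (-60/13, -75/13) → (-21/13, -88/13)
T5 rotate counter-clockwise with cos θ = 4/5, sin θ = 3/5: (-21/13, -88/13) → (36/13, -83/13)
T6 shear: x ← x + 1/2·y: (36/13, -83/13) → (-11/26, -83/13)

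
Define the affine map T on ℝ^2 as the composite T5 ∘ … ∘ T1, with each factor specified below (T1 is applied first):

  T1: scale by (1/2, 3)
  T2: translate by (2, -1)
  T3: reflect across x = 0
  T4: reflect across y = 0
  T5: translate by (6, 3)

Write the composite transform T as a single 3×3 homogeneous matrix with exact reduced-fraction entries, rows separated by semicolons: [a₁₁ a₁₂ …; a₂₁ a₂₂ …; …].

T1 = [1/2 0 0; 0 3 0; 0 0 1]
T2·T1 = [1/2 0 2; 0 3 -1; 0 0 1]
T3·…·T1 = [-1/2 0 -2; 0 3 -1; 0 0 1]
T4·…·T1 = [-1/2 0 -2; 0 -3 1; 0 0 1]
T5·…·T1 = [-1/2 0 4; 0 -3 4; 0 0 1]

T = [-1/2 0 4; 0 -3 4; 0 0 1]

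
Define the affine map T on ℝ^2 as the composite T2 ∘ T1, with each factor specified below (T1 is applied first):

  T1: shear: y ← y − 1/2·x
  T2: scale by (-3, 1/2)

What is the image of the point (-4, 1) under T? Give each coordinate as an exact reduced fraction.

T(p) = (12, 3/2)

T1 shear: y ← y − 1/2·x: (-4, 1) → (-4, 3)
T2 scale by (-3, 1/2): (-4, 3) → (12, 3/2)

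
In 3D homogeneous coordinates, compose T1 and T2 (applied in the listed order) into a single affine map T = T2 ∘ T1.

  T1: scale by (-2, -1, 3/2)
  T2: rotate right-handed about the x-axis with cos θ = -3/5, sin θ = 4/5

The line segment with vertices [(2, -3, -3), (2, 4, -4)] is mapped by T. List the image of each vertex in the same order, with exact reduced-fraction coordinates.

T1 scale by (-2, -1, 3/2): (2, -3, -3) → (-4, 3, -9/2); (2, 4, -4) → (-4, -4, -6)
T2 rotate right-handed about the x-axis with cos θ = -3/5, sin θ = 4/5: (-4, 3, -9/2) → (-4, 9/5, 51/10); (-4, -4, -6) → (-4, 36/5, 2/5)

image vertices: (-4, 9/5, 51/10), (-4, 36/5, 2/5)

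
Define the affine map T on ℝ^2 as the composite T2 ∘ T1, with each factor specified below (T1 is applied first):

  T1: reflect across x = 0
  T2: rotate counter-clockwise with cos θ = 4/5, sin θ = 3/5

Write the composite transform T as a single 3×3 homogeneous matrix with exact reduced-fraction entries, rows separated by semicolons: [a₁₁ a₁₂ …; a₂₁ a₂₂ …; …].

T1 = [-1 0 0; 0 1 0; 0 0 1]
T2·T1 = [-4/5 -3/5 0; -3/5 4/5 0; 0 0 1]

T = [-4/5 -3/5 0; -3/5 4/5 0; 0 0 1]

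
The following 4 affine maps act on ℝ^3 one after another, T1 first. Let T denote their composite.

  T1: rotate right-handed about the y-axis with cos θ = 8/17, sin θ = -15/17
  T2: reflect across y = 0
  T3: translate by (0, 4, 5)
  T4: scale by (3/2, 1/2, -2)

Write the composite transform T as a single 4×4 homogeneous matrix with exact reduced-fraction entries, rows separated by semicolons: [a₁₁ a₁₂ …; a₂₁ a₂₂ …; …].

T = [12/17 0 -45/34 0; 0 -1/2 0 2; -30/17 0 -16/17 -10; 0 0 0 1]

T1 = [8/17 0 -15/17 0; 0 1 0 0; 15/17 0 8/17 0; 0 0 0 1]
T2·T1 = [8/17 0 -15/17 0; 0 -1 0 0; 15/17 0 8/17 0; 0 0 0 1]
T3·…·T1 = [8/17 0 -15/17 0; 0 -1 0 4; 15/17 0 8/17 5; 0 0 0 1]
T4·…·T1 = [12/17 0 -45/34 0; 0 -1/2 0 2; -30/17 0 -16/17 -10; 0 0 0 1]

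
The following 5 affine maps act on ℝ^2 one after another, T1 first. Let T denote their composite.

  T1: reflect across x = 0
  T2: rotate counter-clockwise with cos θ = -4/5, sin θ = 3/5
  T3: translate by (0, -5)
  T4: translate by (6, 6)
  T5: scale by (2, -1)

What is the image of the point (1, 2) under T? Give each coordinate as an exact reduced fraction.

T1 reflect across x = 0: (1, 2) → (-1, 2)
T2 rotate counter-clockwise with cos θ = -4/5, sin θ = 3/5: (-1, 2) → (-2/5, -11/5)
T3 translate by (0, -5): (-2/5, -11/5) → (-2/5, -36/5)
T4 translate by (6, 6): (-2/5, -36/5) → (28/5, -6/5)
T5 scale by (2, -1): (28/5, -6/5) → (56/5, 6/5)

T(p) = (56/5, 6/5)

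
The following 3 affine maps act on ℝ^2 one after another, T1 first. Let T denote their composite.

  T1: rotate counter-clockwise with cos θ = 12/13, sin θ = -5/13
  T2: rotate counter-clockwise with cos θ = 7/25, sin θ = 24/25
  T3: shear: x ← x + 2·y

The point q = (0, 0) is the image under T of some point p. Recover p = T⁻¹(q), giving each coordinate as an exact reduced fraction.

T1 = [12/13 5/13 0; -5/13 12/13 0; 0 0 1]
T2·T1 = [204/325 -253/325 0; 253/325 204/325 0; 0 0 1]
T3·…·T1 = [142/65 31/65 0; 253/325 204/325 0; 0 0 1]
det M = 1; M⁻¹ = [204/325 -31/65 0; -253/325 142/65 0; 0 0 1]
M⁻¹ · (0, 0)ᵀ = (0, 0)ᵀ

p = (0, 0)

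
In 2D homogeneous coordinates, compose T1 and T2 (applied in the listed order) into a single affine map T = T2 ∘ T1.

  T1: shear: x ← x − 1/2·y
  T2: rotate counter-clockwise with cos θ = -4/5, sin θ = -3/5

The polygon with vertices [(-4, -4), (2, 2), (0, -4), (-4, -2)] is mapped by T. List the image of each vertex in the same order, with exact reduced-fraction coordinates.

image vertices: (-4/5, 22/5), (2/5, -11/5), (-4, 2), (6/5, 17/5)

T1 shear: x ← x − 1/2·y: (-4, -4) → (-2, -4); (2, 2) → (1, 2); (0, -4) → (2, -4); (-4, -2) → (-3, -2)
T2 rotate counter-clockwise with cos θ = -4/5, sin θ = -3/5: (-2, -4) → (-4/5, 22/5); (1, 2) → (2/5, -11/5); (2, -4) → (-4, 2); (-3, -2) → (6/5, 17/5)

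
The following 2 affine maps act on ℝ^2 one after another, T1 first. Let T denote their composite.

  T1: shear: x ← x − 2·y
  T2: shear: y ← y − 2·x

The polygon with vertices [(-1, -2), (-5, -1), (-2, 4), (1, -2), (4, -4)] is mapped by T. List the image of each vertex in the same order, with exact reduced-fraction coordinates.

image vertices: (3, -8), (-3, 5), (-10, 24), (5, -12), (12, -28)

T1 shear: x ← x − 2·y: (-1, -2) → (3, -2); (-5, -1) → (-3, -1); (-2, 4) → (-10, 4); (1, -2) → (5, -2); (4, -4) → (12, -4)
T2 shear: y ← y − 2·x: (3, -2) → (3, -8); (-3, -1) → (-3, 5); (-10, 4) → (-10, 24); (5, -2) → (5, -12); (12, -4) → (12, -28)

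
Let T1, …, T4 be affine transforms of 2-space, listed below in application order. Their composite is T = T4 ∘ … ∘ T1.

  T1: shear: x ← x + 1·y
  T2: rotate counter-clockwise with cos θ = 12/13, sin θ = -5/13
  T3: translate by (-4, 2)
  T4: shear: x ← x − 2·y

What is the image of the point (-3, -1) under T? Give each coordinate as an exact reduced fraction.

T(p) = (-173/13, 34/13)

T1 shear: x ← x + 1·y: (-3, -1) → (-4, -1)
T2 rotate counter-clockwise with cos θ = 12/13, sin θ = -5/13: (-4, -1) → (-53/13, 8/13)
T3 translate by (-4, 2): (-53/13, 8/13) → (-105/13, 34/13)
T4 shear: x ← x − 2·y: (-105/13, 34/13) → (-173/13, 34/13)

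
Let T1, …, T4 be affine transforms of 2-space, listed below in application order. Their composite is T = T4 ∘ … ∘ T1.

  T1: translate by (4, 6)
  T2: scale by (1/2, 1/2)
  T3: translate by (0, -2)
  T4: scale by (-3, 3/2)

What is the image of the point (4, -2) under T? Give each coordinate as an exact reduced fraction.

T1 translate by (4, 6): (4, -2) → (8, 4)
T2 scale by (1/2, 1/2): (8, 4) → (4, 2)
T3 translate by (0, -2): (4, 2) → (4, 0)
T4 scale by (-3, 3/2): (4, 0) → (-12, 0)

T(p) = (-12, 0)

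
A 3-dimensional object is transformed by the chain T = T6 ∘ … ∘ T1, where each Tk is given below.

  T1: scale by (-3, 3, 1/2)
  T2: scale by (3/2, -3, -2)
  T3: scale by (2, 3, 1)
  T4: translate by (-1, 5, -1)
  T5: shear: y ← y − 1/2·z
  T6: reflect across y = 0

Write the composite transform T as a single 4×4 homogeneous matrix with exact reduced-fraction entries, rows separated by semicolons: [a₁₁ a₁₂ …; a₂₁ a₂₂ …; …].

T = [-9 0 0 -1; 0 27 -1/2 -11/2; 0 0 -1 -1; 0 0 0 1]

T1 = [-3 0 0 0; 0 3 0 0; 0 0 1/2 0; 0 0 0 1]
T2·T1 = [-9/2 0 0 0; 0 -9 0 0; 0 0 -1 0; 0 0 0 1]
T3·…·T1 = [-9 0 0 0; 0 -27 0 0; 0 0 -1 0; 0 0 0 1]
T4·…·T1 = [-9 0 0 -1; 0 -27 0 5; 0 0 -1 -1; 0 0 0 1]
T5·…·T1 = [-9 0 0 -1; 0 -27 1/2 11/2; 0 0 -1 -1; 0 0 0 1]
T6·…·T1 = [-9 0 0 -1; 0 27 -1/2 -11/2; 0 0 -1 -1; 0 0 0 1]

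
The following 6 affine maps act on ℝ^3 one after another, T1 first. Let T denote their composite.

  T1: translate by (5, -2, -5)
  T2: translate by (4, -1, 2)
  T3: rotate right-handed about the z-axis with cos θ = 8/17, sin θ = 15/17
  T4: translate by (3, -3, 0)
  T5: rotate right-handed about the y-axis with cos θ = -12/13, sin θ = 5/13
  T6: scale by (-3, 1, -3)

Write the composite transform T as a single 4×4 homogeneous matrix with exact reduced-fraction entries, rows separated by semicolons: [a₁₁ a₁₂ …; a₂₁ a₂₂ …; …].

T = [288/221 -540/221 -15/13 6813/221; 15/17 8/17 0 60/17; 120/221 -225/221 36/13 684/221; 0 0 0 1]

T1 = [1 0 0 5; 0 1 0 -2; 0 0 1 -5; 0 0 0 1]
T2·T1 = [1 0 0 9; 0 1 0 -3; 0 0 1 -3; 0 0 0 1]
T3·…·T1 = [8/17 -15/17 0 117/17; 15/17 8/17 0 111/17; 0 0 1 -3; 0 0 0 1]
T4·…·T1 = [8/17 -15/17 0 168/17; 15/17 8/17 0 60/17; 0 0 1 -3; 0 0 0 1]
T5·…·T1 = [-96/221 180/221 5/13 -2271/221; 15/17 8/17 0 60/17; -40/221 75/221 -12/13 -228/221; 0 0 0 1]
T6·…·T1 = [288/221 -540/221 -15/13 6813/221; 15/17 8/17 0 60/17; 120/221 -225/221 36/13 684/221; 0 0 0 1]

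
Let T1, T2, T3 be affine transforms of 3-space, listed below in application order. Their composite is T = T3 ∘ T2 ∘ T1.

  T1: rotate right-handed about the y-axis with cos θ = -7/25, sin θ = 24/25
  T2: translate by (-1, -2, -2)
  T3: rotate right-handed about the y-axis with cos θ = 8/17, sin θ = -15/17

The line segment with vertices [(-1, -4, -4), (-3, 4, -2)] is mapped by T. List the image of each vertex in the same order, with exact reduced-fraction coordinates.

image vertices: (-942/425, -6, -1694/425), (-956/425, 2, -492/425)

T1 rotate right-handed about the y-axis with cos θ = -7/25, sin θ = 24/25: (-1, -4, -4) → (-89/25, -4, 52/25); (-3, 4, -2) → (-27/25, 4, 86/25)
T2 translate by (-1, -2, -2): (-89/25, -4, 52/25) → (-114/25, -6, 2/25); (-27/25, 4, 86/25) → (-52/25, 2, 36/25)
T3 rotate right-handed about the y-axis with cos θ = 8/17, sin θ = -15/17: (-114/25, -6, 2/25) → (-942/425, -6, -1694/425); (-52/25, 2, 36/25) → (-956/425, 2, -492/425)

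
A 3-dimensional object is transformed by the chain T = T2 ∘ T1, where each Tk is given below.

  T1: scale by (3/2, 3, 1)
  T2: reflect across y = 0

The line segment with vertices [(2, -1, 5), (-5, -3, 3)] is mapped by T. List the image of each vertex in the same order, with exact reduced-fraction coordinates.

image vertices: (3, 3, 5), (-15/2, 9, 3)

T1 scale by (3/2, 3, 1): (2, -1, 5) → (3, -3, 5); (-5, -3, 3) → (-15/2, -9, 3)
T2 reflect across y = 0: (3, -3, 5) → (3, 3, 5); (-15/2, -9, 3) → (-15/2, 9, 3)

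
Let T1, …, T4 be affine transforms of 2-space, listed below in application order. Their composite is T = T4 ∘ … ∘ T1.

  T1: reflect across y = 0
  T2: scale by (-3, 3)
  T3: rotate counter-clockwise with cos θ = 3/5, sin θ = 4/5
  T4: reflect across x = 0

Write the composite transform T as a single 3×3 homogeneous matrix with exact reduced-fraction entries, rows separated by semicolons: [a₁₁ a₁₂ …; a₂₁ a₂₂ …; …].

T = [9/5 -12/5 0; -12/5 -9/5 0; 0 0 1]

T1 = [1 0 0; 0 -1 0; 0 0 1]
T2·T1 = [-3 0 0; 0 -3 0; 0 0 1]
T3·…·T1 = [-9/5 12/5 0; -12/5 -9/5 0; 0 0 1]
T4·…·T1 = [9/5 -12/5 0; -12/5 -9/5 0; 0 0 1]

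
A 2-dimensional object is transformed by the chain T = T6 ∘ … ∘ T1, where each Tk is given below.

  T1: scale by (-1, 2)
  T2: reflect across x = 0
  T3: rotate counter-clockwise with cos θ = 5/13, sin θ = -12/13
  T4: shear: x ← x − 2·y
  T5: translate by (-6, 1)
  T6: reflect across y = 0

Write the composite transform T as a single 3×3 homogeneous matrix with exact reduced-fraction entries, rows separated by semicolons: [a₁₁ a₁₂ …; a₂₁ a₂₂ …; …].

T1 = [-1 0 0; 0 2 0; 0 0 1]
T2·T1 = [1 0 0; 0 2 0; 0 0 1]
T3·…·T1 = [5/13 24/13 0; -12/13 10/13 0; 0 0 1]
T4·…·T1 = [29/13 4/13 0; -12/13 10/13 0; 0 0 1]
T5·…·T1 = [29/13 4/13 -6; -12/13 10/13 1; 0 0 1]
T6·…·T1 = [29/13 4/13 -6; 12/13 -10/13 -1; 0 0 1]

T = [29/13 4/13 -6; 12/13 -10/13 -1; 0 0 1]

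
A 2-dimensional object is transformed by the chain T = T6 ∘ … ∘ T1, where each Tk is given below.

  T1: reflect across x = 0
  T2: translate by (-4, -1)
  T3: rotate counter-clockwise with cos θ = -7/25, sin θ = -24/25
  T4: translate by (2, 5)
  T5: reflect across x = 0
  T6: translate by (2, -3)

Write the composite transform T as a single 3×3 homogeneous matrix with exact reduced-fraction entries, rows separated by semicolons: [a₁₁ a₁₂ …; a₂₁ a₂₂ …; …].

T = [-7/25 -24/25 -4/25; 24/25 -7/25 153/25; 0 0 1]

T1 = [-1 0 0; 0 1 0; 0 0 1]
T2·T1 = [-1 0 -4; 0 1 -1; 0 0 1]
T3·…·T1 = [7/25 24/25 4/25; 24/25 -7/25 103/25; 0 0 1]
T4·…·T1 = [7/25 24/25 54/25; 24/25 -7/25 228/25; 0 0 1]
T5·…·T1 = [-7/25 -24/25 -54/25; 24/25 -7/25 228/25; 0 0 1]
T6·…·T1 = [-7/25 -24/25 -4/25; 24/25 -7/25 153/25; 0 0 1]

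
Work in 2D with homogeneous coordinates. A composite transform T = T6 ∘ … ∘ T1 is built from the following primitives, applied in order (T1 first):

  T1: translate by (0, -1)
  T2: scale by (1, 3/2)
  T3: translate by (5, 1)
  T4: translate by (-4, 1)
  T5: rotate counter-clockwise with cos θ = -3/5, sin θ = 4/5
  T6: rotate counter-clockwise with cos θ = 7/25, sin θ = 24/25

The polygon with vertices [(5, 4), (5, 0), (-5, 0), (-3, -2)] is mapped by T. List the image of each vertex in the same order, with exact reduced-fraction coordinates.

image vertices: (-416/125, -2049/250), (-136/25, -129/50), (98/25, 47/50), (124/125, 761/250)

T1 translate by (0, -1): (5, 4) → (5, 3); (5, 0) → (5, -1); (-5, 0) → (-5, -1); (-3, -2) → (-3, -3)
T2 scale by (1, 3/2): (5, 3) → (5, 9/2); (5, -1) → (5, -3/2); (-5, -1) → (-5, -3/2); (-3, -3) → (-3, -9/2)
T3 translate by (5, 1): (5, 9/2) → (10, 11/2); (5, -3/2) → (10, -1/2); (-5, -3/2) → (0, -1/2); (-3, -9/2) → (2, -7/2)
T4 translate by (-4, 1): (10, 11/2) → (6, 13/2); (10, -1/2) → (6, 1/2); (0, -1/2) → (-4, 1/2); (2, -7/2) → (-2, -5/2)
T5 rotate counter-clockwise with cos θ = -3/5, sin θ = 4/5: (6, 13/2) → (-44/5, 9/10); (6, 1/2) → (-4, 9/2); (-4, 1/2) → (2, -7/2); (-2, -5/2) → (16/5, -1/10)
T6 rotate counter-clockwise with cos θ = 7/25, sin θ = 24/25: (-44/5, 9/10) → (-416/125, -2049/250); (-4, 9/2) → (-136/25, -129/50); (2, -7/2) → (98/25, 47/50); (16/5, -1/10) → (124/125, 761/250)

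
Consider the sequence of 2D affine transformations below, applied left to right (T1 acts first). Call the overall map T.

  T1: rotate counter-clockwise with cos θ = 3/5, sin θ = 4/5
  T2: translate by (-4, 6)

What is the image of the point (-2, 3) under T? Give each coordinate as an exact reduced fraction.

T1 rotate counter-clockwise with cos θ = 3/5, sin θ = 4/5: (-2, 3) → (-18/5, 1/5)
T2 translate by (-4, 6): (-18/5, 1/5) → (-38/5, 31/5)

T(p) = (-38/5, 31/5)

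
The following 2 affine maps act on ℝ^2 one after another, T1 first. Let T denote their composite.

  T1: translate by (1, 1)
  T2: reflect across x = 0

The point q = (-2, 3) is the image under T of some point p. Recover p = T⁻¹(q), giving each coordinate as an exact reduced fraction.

p = (1, 2)

T1 = [1 0 1; 0 1 1; 0 0 1]
T2·T1 = [-1 0 -1; 0 1 1; 0 0 1]
det M = -1; M⁻¹ = [-1 0 -1; 0 1 -1; 0 0 1]
M⁻¹ · (-2, 3)ᵀ = (1, 2)ᵀ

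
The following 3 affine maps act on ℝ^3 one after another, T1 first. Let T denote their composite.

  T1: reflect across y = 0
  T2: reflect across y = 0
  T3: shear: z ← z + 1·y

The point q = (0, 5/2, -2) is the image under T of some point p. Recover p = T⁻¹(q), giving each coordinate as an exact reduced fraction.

p = (0, 5/2, -9/2)

T1 = [1 0 0 0; 0 -1 0 0; 0 0 1 0; 0 0 0 1]
T2·T1 = [1 0 0 0; 0 1 0 0; 0 0 1 0; 0 0 0 1]
T3·…·T1 = [1 0 0 0; 0 1 0 0; 0 1 1 0; 0 0 0 1]
det M = 1; M⁻¹ = [1 0 0 0; 0 1 0 0; 0 -1 1 0; 0 0 0 1]
M⁻¹ · (0, 5/2, -2)ᵀ = (0, 5/2, -9/2)ᵀ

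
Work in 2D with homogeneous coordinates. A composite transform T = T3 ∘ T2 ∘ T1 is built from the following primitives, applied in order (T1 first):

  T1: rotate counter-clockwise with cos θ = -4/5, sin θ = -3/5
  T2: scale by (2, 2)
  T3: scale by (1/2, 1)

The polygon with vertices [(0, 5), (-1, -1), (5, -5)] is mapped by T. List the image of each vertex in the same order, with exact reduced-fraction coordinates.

T1 rotate counter-clockwise with cos θ = -4/5, sin θ = -3/5: (0, 5) → (3, -4); (-1, -1) → (1/5, 7/5); (5, -5) → (-7, 1)
T2 scale by (2, 2): (3, -4) → (6, -8); (1/5, 7/5) → (2/5, 14/5); (-7, 1) → (-14, 2)
T3 scale by (1/2, 1): (6, -8) → (3, -8); (2/5, 14/5) → (1/5, 14/5); (-14, 2) → (-7, 2)

image vertices: (3, -8), (1/5, 14/5), (-7, 2)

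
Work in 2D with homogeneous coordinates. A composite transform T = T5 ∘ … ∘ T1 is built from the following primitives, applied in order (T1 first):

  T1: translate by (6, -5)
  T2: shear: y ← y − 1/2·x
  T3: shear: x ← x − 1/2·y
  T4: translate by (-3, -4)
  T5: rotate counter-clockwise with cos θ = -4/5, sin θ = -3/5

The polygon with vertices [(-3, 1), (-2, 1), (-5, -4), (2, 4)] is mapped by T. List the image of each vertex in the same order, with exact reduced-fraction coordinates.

image vertices: (-79/10, 119/20), (-46/5, 28/5), (-103/10, 183/20), (-57/5, 27/10)

T1 translate by (6, -5): (-3, 1) → (3, -4); (-2, 1) → (4, -4); (-5, -4) → (1, -9); (2, 4) → (8, -1)
T2 shear: y ← y − 1/2·x: (3, -4) → (3, -11/2); (4, -4) → (4, -6); (1, -9) → (1, -19/2); (8, -1) → (8, -5)
T3 shear: x ← x − 1/2·y: (3, -11/2) → (23/4, -11/2); (4, -6) → (7, -6); (1, -19/2) → (23/4, -19/2); (8, -5) → (21/2, -5)
T4 translate by (-3, -4): (23/4, -11/2) → (11/4, -19/2); (7, -6) → (4, -10); (23/4, -19/2) → (11/4, -27/2); (21/2, -5) → (15/2, -9)
T5 rotate counter-clockwise with cos θ = -4/5, sin θ = -3/5: (11/4, -19/2) → (-79/10, 119/20); (4, -10) → (-46/5, 28/5); (11/4, -27/2) → (-103/10, 183/20); (15/2, -9) → (-57/5, 27/10)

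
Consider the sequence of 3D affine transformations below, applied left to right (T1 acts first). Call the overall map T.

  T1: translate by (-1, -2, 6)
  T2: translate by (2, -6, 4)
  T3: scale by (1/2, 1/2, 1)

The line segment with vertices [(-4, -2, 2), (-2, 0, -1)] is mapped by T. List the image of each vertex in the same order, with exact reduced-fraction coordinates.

image vertices: (-3/2, -5, 12), (-1/2, -4, 9)

T1 translate by (-1, -2, 6): (-4, -2, 2) → (-5, -4, 8); (-2, 0, -1) → (-3, -2, 5)
T2 translate by (2, -6, 4): (-5, -4, 8) → (-3, -10, 12); (-3, -2, 5) → (-1, -8, 9)
T3 scale by (1/2, 1/2, 1): (-3, -10, 12) → (-3/2, -5, 12); (-1, -8, 9) → (-1/2, -4, 9)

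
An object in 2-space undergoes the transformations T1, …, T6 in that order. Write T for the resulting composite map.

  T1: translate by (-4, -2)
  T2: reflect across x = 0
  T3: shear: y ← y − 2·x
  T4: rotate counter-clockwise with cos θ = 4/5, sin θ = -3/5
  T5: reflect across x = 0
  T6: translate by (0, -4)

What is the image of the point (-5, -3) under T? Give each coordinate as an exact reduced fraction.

T(p) = (33/5, -139/5)

T1 translate by (-4, -2): (-5, -3) → (-9, -5)
T2 reflect across x = 0: (-9, -5) → (9, -5)
T3 shear: y ← y − 2·x: (9, -5) → (9, -23)
T4 rotate counter-clockwise with cos θ = 4/5, sin θ = -3/5: (9, -23) → (-33/5, -119/5)
T5 reflect across x = 0: (-33/5, -119/5) → (33/5, -119/5)
T6 translate by (0, -4): (33/5, -119/5) → (33/5, -139/5)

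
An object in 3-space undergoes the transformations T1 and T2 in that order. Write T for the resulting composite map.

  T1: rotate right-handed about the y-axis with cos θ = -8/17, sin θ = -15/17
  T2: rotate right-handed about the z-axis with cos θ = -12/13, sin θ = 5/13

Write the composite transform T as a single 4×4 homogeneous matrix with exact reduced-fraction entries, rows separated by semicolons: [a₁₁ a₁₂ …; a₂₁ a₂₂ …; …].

T1 = [-8/17 0 -15/17 0; 0 1 0 0; 15/17 0 -8/17 0; 0 0 0 1]
T2·T1 = [96/221 -5/13 180/221 0; -40/221 -12/13 -75/221 0; 15/17 0 -8/17 0; 0 0 0 1]

T = [96/221 -5/13 180/221 0; -40/221 -12/13 -75/221 0; 15/17 0 -8/17 0; 0 0 0 1]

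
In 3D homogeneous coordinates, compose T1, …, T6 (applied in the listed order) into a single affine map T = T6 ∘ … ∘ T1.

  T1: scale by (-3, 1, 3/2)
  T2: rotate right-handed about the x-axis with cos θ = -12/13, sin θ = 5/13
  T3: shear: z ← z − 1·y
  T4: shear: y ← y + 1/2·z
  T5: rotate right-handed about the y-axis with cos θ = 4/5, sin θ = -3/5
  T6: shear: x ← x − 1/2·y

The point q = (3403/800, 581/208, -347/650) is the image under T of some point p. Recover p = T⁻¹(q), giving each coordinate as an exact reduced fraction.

T1 = [-3 0 0 0; 0 1 0 0; 0 0 3/2 0; 0 0 0 1]
T2·T1 = [-3 0 0 0; 0 -12/13 -15/26 0; 0 5/13 -18/13 0; 0 0 0 1]
T3·…·T1 = [-3 0 0 0; 0 -12/13 -15/26 0; 0 17/13 -21/26 0; 0 0 0 1]
T4·…·T1 = [-3 0 0 0; 0 -7/26 -51/52 0; 0 17/13 -21/26 0; 0 0 0 1]
T5·…·T1 = [-12/5 -51/65 63/130 0; 0 -7/26 -51/52 0; -9/5 68/65 -42/65 0; 0 0 0 1]
T6·…·T1 = [-12/5 -13/20 39/40 0; 0 -7/26 -51/52 0; -9/5 68/65 -42/65 0; 0 0 0 1]
det M = -9/2; M⁻¹ = [-4/15 -2/15 -1/5 0; -51/130 -191/260 34/65 0; 7/65 -319/390 -28/195 0; 0 0 0 1]
M⁻¹ · (3403/800, 581/208, -347/650)ᵀ = (-7/5, -4, -7/4)ᵀ

p = (-7/5, -4, -7/4)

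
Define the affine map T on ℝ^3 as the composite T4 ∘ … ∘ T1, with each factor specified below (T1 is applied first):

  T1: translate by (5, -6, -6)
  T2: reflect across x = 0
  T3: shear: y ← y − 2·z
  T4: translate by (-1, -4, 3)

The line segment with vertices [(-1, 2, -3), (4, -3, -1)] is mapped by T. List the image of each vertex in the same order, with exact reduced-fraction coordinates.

image vertices: (-5, 10, -6), (-10, 1, -4)

T1 translate by (5, -6, -6): (-1, 2, -3) → (4, -4, -9); (4, -3, -1) → (9, -9, -7)
T2 reflect across x = 0: (4, -4, -9) → (-4, -4, -9); (9, -9, -7) → (-9, -9, -7)
T3 shear: y ← y − 2·z: (-4, -4, -9) → (-4, 14, -9); (-9, -9, -7) → (-9, 5, -7)
T4 translate by (-1, -4, 3): (-4, 14, -9) → (-5, 10, -6); (-9, 5, -7) → (-10, 1, -4)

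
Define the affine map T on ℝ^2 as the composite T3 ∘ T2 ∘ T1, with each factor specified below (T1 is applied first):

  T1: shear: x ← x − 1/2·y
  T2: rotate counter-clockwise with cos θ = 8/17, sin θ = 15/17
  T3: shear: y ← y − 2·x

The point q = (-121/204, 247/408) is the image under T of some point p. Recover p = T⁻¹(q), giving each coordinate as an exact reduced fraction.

p = (-2/3, 1/4)

T1 = [1 -1/2 0; 0 1 0; 0 0 1]
T2·T1 = [8/17 -19/17 0; 15/17 1/34 0; 0 0 1]
T3·…·T1 = [8/17 -19/17 0; -1/17 77/34 0; 0 0 1]
det M = 1; M⁻¹ = [77/34 19/17 0; 1/17 8/17 0; 0 0 1]
M⁻¹ · (-121/204, 247/408)ᵀ = (-2/3, 1/4)ᵀ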